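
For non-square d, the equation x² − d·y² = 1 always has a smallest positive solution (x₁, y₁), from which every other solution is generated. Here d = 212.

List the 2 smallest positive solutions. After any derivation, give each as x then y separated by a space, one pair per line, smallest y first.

√212 = [14; 1,1,3,1,1,…,1,1,28, …], period ℓ=14 (even) → k=13
step 0: (14, 1)  from 14·(1,0) + (0,1)
…
step 2: (29, 2)  from 1·(15,1) + (14,1)
step 3: (102, 7)  from 3·(29,2) + (15,1)
step 4: (131, 9)  from 1·(102,7) + (29,2)
…
step 6: (364, 25)  from 1·(233,16) + (131,9)
…
step 9: (5198, 357)  from 1·(2781,191) + (2417,166)
step 10: (7979, 548)  from 1·(5198,357) + (2781,191)
step 11: (29135, 2001)  from 3·(7979,548) + (5198,357)
step 12: (37114, 2549)  from 1·(29135,2001) + (7979,548)
step 13: (66249, 4550)  from 1·(37114,2549) + (29135,2001)
(x₁, y₁) = (66249, 4550);  66249² − 212·4550² = 1 ✓
(66249+4550√212)^2 = 8777860001 + 602865900√212

66249 4550
8777860001 602865900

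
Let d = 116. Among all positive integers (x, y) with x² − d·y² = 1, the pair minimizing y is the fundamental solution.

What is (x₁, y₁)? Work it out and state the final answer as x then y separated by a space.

9801 910

√116 → a₀=10, period (1,3,2,1,4,1,2,3,1,20); ℓ=10 even so k=9
i=0: a=10 ⇒ p=10, q=1
i=1: a=1 ⇒ p=11, q=1
…
i=3: a=2 ⇒ p=97, q=9
i=4: a=1 ⇒ p=140, q=13
i=5: a=4 ⇒ p=657, q=61
i=6: a=1 ⇒ p=797, q=74
…
i=8: a=3 ⇒ p=7550, q=701
i=9: a=1 ⇒ p=9801, q=910
(x₁, y₁) = (9801, 910);  9801² − 116·910² = 1 ✓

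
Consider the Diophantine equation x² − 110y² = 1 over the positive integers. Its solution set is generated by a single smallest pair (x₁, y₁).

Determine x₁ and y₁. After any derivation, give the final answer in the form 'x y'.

√110 = [10; 2,20, …], period ℓ=2 (even) → k=1
step 0: (10, 1)  from 10·(1,0) + (0,1)
step 1: (21, 2)  from 2·(10,1) + (1,0)
(x₁, y₁) = (21, 2);  21² − 110·2² = 1 ✓

21 2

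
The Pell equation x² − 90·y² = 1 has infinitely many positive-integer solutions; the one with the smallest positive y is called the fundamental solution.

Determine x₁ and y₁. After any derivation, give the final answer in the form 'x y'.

19 2

[9; 2,18] for √90; ℓ=2 ⇒ convergent index 1
i=0: a=9 ⇒ p=9, q=1
i=1: a=2 ⇒ p=19, q=2
→ (19, 2).  Check: 19²=361, 90·2²=360, difference 1.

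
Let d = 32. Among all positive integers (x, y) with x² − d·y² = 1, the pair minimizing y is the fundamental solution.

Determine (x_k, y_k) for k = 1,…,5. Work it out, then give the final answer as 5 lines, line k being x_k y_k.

√32 → a₀=5, period (1,1,1,10); ℓ=4 even so k=3
step 0: (5, 1)  from 5·(1,0) + (0,1)
step 1: (6, 1)  from 1·(5,1) + (1,0)
step 2: (11, 2)  from 1·(6,1) + (5,1)
step 3: (17, 3)  from 1·(11,2) + (6,1)
→ (17, 3).  Check: 17²=289, 32·3²=288, difference 1.
n=2: (17,3)∘(17,3) = (17·17+32·3·3, 17·3+3·17) = (577,102)
n=3: (577,102)∘(17,3) = (17·577+32·3·102, 17·102+3·577) = (19601,3465)
n=4: (19601,3465)∘(17,3) = (17·19601+32·3·3465, 17·3465+3·19601) = (665857,117708)
n=5: (665857,117708)∘(17,3) = (17·665857+32·3·117708, 17·117708+3·665857) = (22619537,3998607)

17 3
577 102
19601 3465
665857 117708
22619537 3998607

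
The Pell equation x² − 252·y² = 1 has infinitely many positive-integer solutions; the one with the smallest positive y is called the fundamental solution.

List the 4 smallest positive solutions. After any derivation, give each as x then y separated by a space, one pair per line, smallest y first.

[15; 1,6,1,30] for √252; ℓ=4 ⇒ convergent index 3
k=0  a_k=15  p_k/q_k = 15/1
k=1  a_k=1  p_k/q_k = 16/1
k=2  a_k=6  p_k/q_k = 111/7
k=3  a_k=1  p_k/q_k = 127/8
(x₁, y₁) = (127, 8);  127² − 252·8² = 1 ✓
(127+8√252)^2 = 32257 + 2032√252
(127+8√252)^3 = 8193151 + 516120√252
(127+8√252)^4 = 2081028097 + 131092448√252

127 8
32257 2032
8193151 516120
2081028097 131092448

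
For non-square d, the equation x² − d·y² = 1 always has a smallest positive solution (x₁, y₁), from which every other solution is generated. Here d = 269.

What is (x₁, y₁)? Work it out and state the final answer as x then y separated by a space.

[16; 2,2,32] for √269; ℓ=3 ⇒ convergent index 5
k=0  a_k=16  p_k/q_k = 16/1
k=1  a_k=2  p_k/q_k = 33/2
…
k=3  a_k=32  p_k/q_k = 2657/162
k=4  a_k=2  p_k/q_k = 5396/329
k=5  a_k=2  p_k/q_k = 13449/820
fundamental: x₁=13449, y₁=820  (since 180875601 − 269·672400 = 1)

13449 820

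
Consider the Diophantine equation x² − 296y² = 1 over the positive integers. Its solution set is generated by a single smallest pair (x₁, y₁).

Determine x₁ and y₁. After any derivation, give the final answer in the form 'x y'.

3699 215

d=296: √d = [17; 4,1,7,1,4,34] (ℓ=6, even), read p_5/q_5
a_0=17:  p_0=17·1+0=17,  q_0=17·0+1=1
…
a_3=7:  p_3=7·86+69=671,  q_3=7·5+4=39
a_4=1:  p_4=1·671+86=757,  q_4=1·39+5=44
a_5=4:  p_5=4·757+671=3699,  q_5=4·44+39=215
fundamental: x₁=3699, y₁=215  (since 13682601 − 296·46225 = 1)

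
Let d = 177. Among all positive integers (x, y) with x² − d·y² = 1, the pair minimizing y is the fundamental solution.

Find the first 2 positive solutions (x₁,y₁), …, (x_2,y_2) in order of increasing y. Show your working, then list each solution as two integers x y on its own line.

√177 = [13; 3,3,2,8,2,3,3,26, …], period ℓ=8 (even) → k=7
k=0  a_k=13  p_k/q_k = 13/1
k=1  a_k=3  p_k/q_k = 40/3
…
k=3  a_k=2  p_k/q_k = 306/23
k=4  a_k=8  p_k/q_k = 2581/194
k=5  a_k=2  p_k/q_k = 5468/411
k=6  a_k=3  p_k/q_k = 18985/1427
k=7  a_k=3  p_k/q_k = 62423/4692
→ (62423, 4692).  Check: 62423²=3896630929, 177·4692²=3896630928, difference 1.
(x_2, y_2) = (62423·62423 + 177·4692·4692, 62423·4692 + 4692·62423) = (7793261857, 585777432)

62423 4692
7793261857 585777432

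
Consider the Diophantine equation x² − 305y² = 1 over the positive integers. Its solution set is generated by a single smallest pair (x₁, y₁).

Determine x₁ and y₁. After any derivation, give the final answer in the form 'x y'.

489 28

d=305: √d = [17; 2,6,2,34] (ℓ=4, even), read p_3/q_3
i=0: a=17 ⇒ p=17, q=1
…
i=2: a=6 ⇒ p=227, q=13
i=3: a=2 ⇒ p=489, q=28
→ (489, 28).  Check: 489²=239121, 305·28²=239120, difference 1.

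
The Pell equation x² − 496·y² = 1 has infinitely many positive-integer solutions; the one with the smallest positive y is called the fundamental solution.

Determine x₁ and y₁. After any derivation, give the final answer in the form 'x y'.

√496 = [22; 3,1,2,4,1,…,1,3,44, …], period ℓ=16 (even) → k=15
step 0: (22, 1)  from 22·(1,0) + (0,1)
…
step 3: (245, 11)  from 2·(89,4) + (67,3)
…
step 5: (1314, 59)  from 1·(1069,48) + (245,11)
…
step 11: (84875, 3811)  from 1·(49709,2232) + (35166,1579)
…
step 14: (1252502, 56239)  from 1·(863293,38763) + (389209,17476)
step 15: (4620799, 207480)  from 3·(1252502,56239) + (863293,38763)
fundamental: x₁=4620799, y₁=207480  (since 21351783398401 − 496·43047950400 = 1)

4620799 207480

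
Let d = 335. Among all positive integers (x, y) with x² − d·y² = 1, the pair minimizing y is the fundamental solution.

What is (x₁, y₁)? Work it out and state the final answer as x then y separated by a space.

604 33

√335 = [18; 3,3,3,36, …], period ℓ=4 (even) → k=3
i=0: a=18 ⇒ p=18, q=1
…
i=2: a=3 ⇒ p=183, q=10
i=3: a=3 ⇒ p=604, q=33
(x₁, y₁) = (604, 33);  604² − 335·33² = 1 ✓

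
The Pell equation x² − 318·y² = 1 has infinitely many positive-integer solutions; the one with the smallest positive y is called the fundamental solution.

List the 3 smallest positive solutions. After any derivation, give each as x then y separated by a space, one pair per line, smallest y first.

√318 → a₀=17, period (1,4,1,34); ℓ=4 even so k=3
step 0: (17, 1)  from 17·(1,0) + (0,1)
…
step 2: (89, 5)  from 4·(18,1) + (17,1)
step 3: (107, 6)  from 1·(89,5) + (18,1)
(x₁, y₁) = (107, 6);  107² − 318·6² = 1 ✓
(x_2, y_2) = (107·107 + 318·6·6, 107·6 + 6·107) = (22897, 1284)
(x_3, y_3) = (107·22897 + 318·6·1284, 107·1284 + 6·22897) = (4899851, 274770)

107 6
22897 1284
4899851 274770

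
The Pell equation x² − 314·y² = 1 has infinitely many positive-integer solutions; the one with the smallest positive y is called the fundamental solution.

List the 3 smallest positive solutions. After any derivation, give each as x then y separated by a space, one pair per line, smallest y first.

√314 = [17; 1,2,1,1,2,1,34, …], period ℓ=7 (odd) → k=13
i=0: a=17 ⇒ p=17, q=1
…
i=3: a=1 ⇒ p=71, q=4
…
i=6: a=1 ⇒ p=443, q=25
…
i=8: a=1 ⇒ p=15824, q=893
i=9: a=2 ⇒ p=47029, q=2654
…
i=12: a=2 ⇒ p=282617, q=15949
i=13: a=1 ⇒ p=392499, q=22150
fundamental: x₁=392499, y₁=22150  (since 154055465001 − 314·490622500 = 1)
(x_2, y_2) = (392499·392499 + 314·22150·22150, 392499·22150 + 22150·392499) = (308110930001, 17387705700)
(x_3, y_3) = (392499·308110930001 + 314·22150·17387705700, 392499·17387705700 + 22150·308110930001) = (241866463828532499, 13649314199066450)

392499 22150
308110930001 17387705700
241866463828532499 13649314199066450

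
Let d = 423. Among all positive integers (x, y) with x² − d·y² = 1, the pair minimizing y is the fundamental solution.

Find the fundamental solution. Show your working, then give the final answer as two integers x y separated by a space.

4607 224

√423 → a₀=20, period (1,1,3,4,3,1,1,40); ℓ=8 even so k=7
k=0  a_k=20  p_k/q_k = 20/1
k=1  a_k=1  p_k/q_k = 21/1
k=2  a_k=1  p_k/q_k = 41/2
…
k=6  a_k=1  p_k/q_k = 2612/127
k=7  a_k=1  p_k/q_k = 4607/224
→ (4607, 224).  Check: 4607²=21224449, 423·224²=21224448, difference 1.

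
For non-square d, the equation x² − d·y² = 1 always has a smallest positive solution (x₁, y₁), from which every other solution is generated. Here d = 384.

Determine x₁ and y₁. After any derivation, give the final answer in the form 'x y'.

4801 245

[19; 1,1,2,9,2,1,1,38] for √384; ℓ=8 ⇒ convergent index 7
k=0  a_k=19  p_k/q_k = 19/1
…
k=6  a_k=1  p_k/q_k = 2861/146
k=7  a_k=1  p_k/q_k = 4801/245
(x₁, y₁) = (4801, 245);  4801² − 384·245² = 1 ✓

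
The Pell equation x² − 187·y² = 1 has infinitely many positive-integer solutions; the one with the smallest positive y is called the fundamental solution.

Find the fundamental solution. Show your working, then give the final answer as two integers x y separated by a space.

√187 = [13; 1,2,13,2,1,26, …], period ℓ=6 (even) → k=5
step 0: (13, 1)  from 13·(1,0) + (0,1)
…
step 2: (41, 3)  from 2·(14,1) + (13,1)
step 3: (547, 40)  from 13·(41,3) + (14,1)
step 4: (1135, 83)  from 2·(547,40) + (41,3)
step 5: (1682, 123)  from 1·(1135,83) + (547,40)
fundamental: x₁=1682, y₁=123  (since 2829124 − 187·15129 = 1)

1682 123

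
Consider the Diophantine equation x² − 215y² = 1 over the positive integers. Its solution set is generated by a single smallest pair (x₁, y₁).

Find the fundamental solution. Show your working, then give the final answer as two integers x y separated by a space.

44 3

d=215: √d = [14; 1,1,1,28] (ℓ=4, even), read p_3/q_3
k=0  a_k=14  p_k/q_k = 14/1
…
k=2  a_k=1  p_k/q_k = 29/2
k=3  a_k=1  p_k/q_k = 44/3
fundamental: x₁=44, y₁=3  (since 1936 − 215·9 = 1)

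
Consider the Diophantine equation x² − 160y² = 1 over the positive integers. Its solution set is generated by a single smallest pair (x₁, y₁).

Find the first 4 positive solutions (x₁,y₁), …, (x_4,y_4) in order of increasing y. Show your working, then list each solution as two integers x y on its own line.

√160 = [12; 1,1,1,5,1,1,1,24, …], period ℓ=8 (even) → k=7
step 0: (12, 1)  from 12·(1,0) + (0,1)
step 1: (13, 1)  from 1·(12,1) + (1,0)
step 2: (25, 2)  from 1·(13,1) + (12,1)
…
step 5: (253, 20)  from 1·(215,17) + (38,3)
step 6: (468, 37)  from 1·(253,20) + (215,17)
step 7: (721, 57)  from 1·(468,37) + (253,20)
(x₁, y₁) = (721, 57);  721² − 160·57² = 1 ✓
(721+57√160)^2 = 1039681 + 82194√160
(721+57√160)^3 = 1499219281 + 118523691√160
(721+57√160)^4 = 2161873163521 + 170911080228√160

721 57
1039681 82194
1499219281 118523691
2161873163521 170911080228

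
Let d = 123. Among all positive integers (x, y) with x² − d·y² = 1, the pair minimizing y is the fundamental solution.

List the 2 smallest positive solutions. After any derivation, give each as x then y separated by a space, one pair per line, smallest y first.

122 11
29767 2684

d=123: √d = [11; 11,22] (ℓ=2, even), read p_1/q_1
step 0: (11, 1)  from 11·(1,0) + (0,1)
step 1: (122, 11)  from 11·(11,1) + (1,0)
→ (122, 11).  Check: 122²=14884, 123·11²=14883, difference 1.
(122+11√123)^2 = 29767 + 2684√123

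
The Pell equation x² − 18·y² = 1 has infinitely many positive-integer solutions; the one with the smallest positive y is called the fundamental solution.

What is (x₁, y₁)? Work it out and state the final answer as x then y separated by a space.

d=18: √d = [4; 4,8] (ℓ=2, even), read p_1/q_1
step 0: (4, 1)  from 4·(1,0) + (0,1)
step 1: (17, 4)  from 4·(4,1) + (1,0)
fundamental: x₁=17, y₁=4  (since 289 − 18·16 = 1)

17 4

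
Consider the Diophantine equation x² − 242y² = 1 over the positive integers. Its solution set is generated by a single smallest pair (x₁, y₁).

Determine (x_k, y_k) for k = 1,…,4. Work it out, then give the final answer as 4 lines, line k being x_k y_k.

[15; 1,1,3,1,14,1,3,1,1,30] for √242; ℓ=10 ⇒ convergent index 9
i=0: a=15 ⇒ p=15, q=1
i=1: a=1 ⇒ p=16, q=1
…
i=3: a=3 ⇒ p=109, q=7
i=4: a=1 ⇒ p=140, q=9
i=5: a=14 ⇒ p=2069, q=133
i=6: a=1 ⇒ p=2209, q=142
i=7: a=3 ⇒ p=8696, q=559
i=8: a=1 ⇒ p=10905, q=701
i=9: a=1 ⇒ p=19601, q=1260
fundamental: x₁=19601, y₁=1260  (since 384199201 − 242·1587600 = 1)
(19601+1260√242)^2 = 768398401 + 49394520√242
(19601+1260√242)^3 = 30122754096401 + 1936363971780√242
(19601+1260√242)^4 = 1180872205318713601 + 75909340372325040√242

19601 1260
768398401 49394520
30122754096401 1936363971780
1180872205318713601 75909340372325040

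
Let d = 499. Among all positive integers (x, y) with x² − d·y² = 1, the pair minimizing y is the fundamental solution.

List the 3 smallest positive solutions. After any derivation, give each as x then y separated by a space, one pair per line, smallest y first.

√499 = [22; 2,1,21,1,2,44, …], period ℓ=6 (even) → k=5
k=0  a_k=22  p_k/q_k = 22/1
k=1  a_k=2  p_k/q_k = 45/2
k=2  a_k=1  p_k/q_k = 67/3
…
k=4  a_k=1  p_k/q_k = 1519/68
k=5  a_k=2  p_k/q_k = 4490/201
(x₁, y₁) = (4490, 201);  4490² − 499·201² = 1 ✓
(x_2, y_2) = (4490·4490 + 499·201·201, 4490·201 + 201·4490) = (40320199, 1804980)
(x_3, y_3) = (4490·40320199 + 499·201·1804980, 4490·1804980 + 201·40320199) = (362075382530, 16208720199)

4490 201
40320199 1804980
362075382530 16208720199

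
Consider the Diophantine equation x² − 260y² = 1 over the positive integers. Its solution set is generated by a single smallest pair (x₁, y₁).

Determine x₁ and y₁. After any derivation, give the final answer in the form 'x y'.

√260 = [16; 8,32, …], period ℓ=2 (even) → k=1
k=0  a_k=16  p_k/q_k = 16/1
k=1  a_k=8  p_k/q_k = 129/8
(x₁, y₁) = (129, 8);  129² − 260·8² = 1 ✓

129 8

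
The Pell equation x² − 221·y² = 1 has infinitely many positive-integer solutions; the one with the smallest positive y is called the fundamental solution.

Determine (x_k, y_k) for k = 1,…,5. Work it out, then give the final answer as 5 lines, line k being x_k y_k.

1665 112
5544449 372960
18463013505 1241956688
61481829427201 4135715398080
204734473529565825 13771931033649712

[14; 1,6,2,6,1,28] for √221; ℓ=6 ⇒ convergent index 5
k=0  a_k=14  p_k/q_k = 14/1
…
k=2  a_k=6  p_k/q_k = 104/7
k=3  a_k=2  p_k/q_k = 223/15
k=4  a_k=6  p_k/q_k = 1442/97
k=5  a_k=1  p_k/q_k = 1665/112
(x₁, y₁) = (1665, 112);  1665² − 221·112² = 1 ✓
(x_2, y_2) = (1665·1665 + 221·112·112, 1665·112 + 112·1665) = (5544449, 372960)
(x_3, y_3) = (1665·5544449 + 221·112·372960, 1665·372960 + 112·5544449) = (18463013505, 1241956688)
(x_4, y_4) = (1665·18463013505 + 221·112·1241956688, 1665·1241956688 + 112·18463013505) = (61481829427201, 4135715398080)
(x_5, y_5) = (1665·61481829427201 + 221·112·4135715398080, 1665·4135715398080 + 112·61481829427201) = (204734473529565825, 13771931033649712)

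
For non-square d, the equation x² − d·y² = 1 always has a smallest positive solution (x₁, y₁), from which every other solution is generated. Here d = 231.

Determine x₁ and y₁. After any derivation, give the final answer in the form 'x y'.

76 5

d=231: √d = [15; 5,30] (ℓ=2, even), read p_1/q_1
a_0=15:  p_0=15·1+0=15,  q_0=15·0+1=1
a_1=5:  p_1=5·15+1=76,  q_1=5·1+0=5
→ (76, 5).  Check: 76²=5776, 231·5²=5775, difference 1.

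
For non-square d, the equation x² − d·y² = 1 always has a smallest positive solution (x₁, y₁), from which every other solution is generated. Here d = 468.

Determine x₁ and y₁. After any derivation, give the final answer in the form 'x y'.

d=468: √d = [21; 1,1,1,2,1,1,1,42] (ℓ=8, even), read p_7/q_7
a_0=21:  p_0=21·1+0=21,  q_0=21·0+1=1
a_1=1:  p_1=1·21+1=22,  q_1=1·1+0=1
a_2=1:  p_2=1·22+21=43,  q_2=1·1+1=2
a_3=1:  p_3=1·43+22=65,  q_3=1·2+1=3
a_4=2:  p_4=2·65+43=173,  q_4=2·3+2=8
…
a_6=1:  p_6=1·238+173=411,  q_6=1·11+8=19
a_7=1:  p_7=1·411+238=649,  q_7=1·19+11=30
→ (649, 30).  Check: 649²=421201, 468·30²=421200, difference 1.

649 30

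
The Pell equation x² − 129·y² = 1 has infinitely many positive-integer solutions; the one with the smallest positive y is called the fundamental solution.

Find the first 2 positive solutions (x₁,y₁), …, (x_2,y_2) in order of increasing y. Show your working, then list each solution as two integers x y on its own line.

16855 1484
568182049 50025640

[11; 2,1,3,1,6,1,3,1,2,22] for √129; ℓ=10 ⇒ convergent index 9
step 0: (11, 1)  from 11·(1,0) + (0,1)
…
step 7: (4793, 422)  from 3·(1238,109) + (1079,95)
step 8: (6031, 531)  from 1·(4793,422) + (1238,109)
step 9: (16855, 1484)  from 2·(6031,531) + (4793,422)
(x₁, y₁) = (16855, 1484);  16855² − 129·1484² = 1 ✓
k=2:  x_2 = 16855·16855+129·1484·1484 = 568182049,  y_2 = 16855·1484+1484·16855 = 50025640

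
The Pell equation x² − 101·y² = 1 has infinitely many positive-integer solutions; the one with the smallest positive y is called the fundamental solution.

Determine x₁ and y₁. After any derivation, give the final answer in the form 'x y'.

d=101: √d = [10; 20] (ℓ=1, odd), read p_1/q_1
i=0: a=10 ⇒ p=10, q=1
i=1: a=20 ⇒ p=201, q=20
(x₁, y₁) = (201, 20);  201² − 101·20² = 1 ✓

201 20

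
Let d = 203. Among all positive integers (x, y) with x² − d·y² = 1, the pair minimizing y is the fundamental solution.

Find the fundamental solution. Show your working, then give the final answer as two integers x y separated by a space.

√203 → a₀=14, period (4,28); ℓ=2 even so k=1
k=0  a_k=14  p_k/q_k = 14/1
k=1  a_k=4  p_k/q_k = 57/4
(x₁, y₁) = (57, 4);  57² − 203·4² = 1 ✓

57 4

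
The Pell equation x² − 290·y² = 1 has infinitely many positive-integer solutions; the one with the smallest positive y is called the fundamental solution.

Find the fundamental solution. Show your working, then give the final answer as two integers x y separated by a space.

579 34

√290 → a₀=17, period (34); ℓ=1 odd so k=1
k=0  a_k=17  p_k/q_k = 17/1
k=1  a_k=34  p_k/q_k = 579/34
→ (579, 34).  Check: 579²=335241, 290·34²=335240, difference 1.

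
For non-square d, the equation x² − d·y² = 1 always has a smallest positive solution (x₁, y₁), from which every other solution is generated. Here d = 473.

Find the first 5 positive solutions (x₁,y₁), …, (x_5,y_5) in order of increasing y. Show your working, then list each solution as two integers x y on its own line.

√473 → a₀=21, period (1,2,1,42); ℓ=4 even so k=3
i=0: a=21 ⇒ p=21, q=1
i=1: a=1 ⇒ p=22, q=1
i=2: a=2 ⇒ p=65, q=3
i=3: a=1 ⇒ p=87, q=4
(x₁, y₁) = (87, 4);  87² − 473·4² = 1 ✓
(x_2, y_2) = (87·87 + 473·4·4, 87·4 + 4·87) = (15137, 696)
(x_3, y_3) = (87·15137 + 473·4·696, 87·696 + 4·15137) = (2633751, 121100)
(x_4, y_4) = (87·2633751 + 473·4·121100, 87·121100 + 4·2633751) = (458257537, 21070704)
(x_5, y_5) = (87·458257537 + 473·4·21070704, 87·21070704 + 4·458257537) = (79734177687, 3666181396)

87 4
15137 696
2633751 121100
458257537 21070704
79734177687 3666181396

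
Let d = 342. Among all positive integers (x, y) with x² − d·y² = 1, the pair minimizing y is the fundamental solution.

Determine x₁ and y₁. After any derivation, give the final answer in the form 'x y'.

37 2

d=342: √d = [18; 2,36] (ℓ=2, even), read p_1/q_1
i=0: a=18 ⇒ p=18, q=1
i=1: a=2 ⇒ p=37, q=2
(x₁, y₁) = (37, 2);  37² − 342·2² = 1 ✓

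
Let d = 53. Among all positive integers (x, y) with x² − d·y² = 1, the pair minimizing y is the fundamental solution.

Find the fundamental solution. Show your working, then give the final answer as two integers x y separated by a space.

√53 = [7; 3,1,1,3,14, …], period ℓ=5 (odd) → k=9
step 0: (7, 1)  from 7·(1,0) + (0,1)
…
step 4: (182, 25)  from 3·(51,7) + (29,4)
…
step 8: (18557, 2549)  from 1·(10578,1453) + (7979,1096)
step 9: (66249, 9100)  from 3·(18557,2549) + (10578,1453)
(x₁, y₁) = (66249, 9100);  66249² − 53·9100² = 1 ✓

66249 9100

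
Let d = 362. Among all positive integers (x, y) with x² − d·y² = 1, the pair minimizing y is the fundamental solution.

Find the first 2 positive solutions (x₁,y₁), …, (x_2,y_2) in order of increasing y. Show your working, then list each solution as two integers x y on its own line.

723 38
1045457 54948

√362 = [19; 38, …], period ℓ=1 (odd) → k=1
k=0  a_k=19  p_k/q_k = 19/1
k=1  a_k=38  p_k/q_k = 723/38
→ (723, 38).  Check: 723²=522729, 362·38²=522728, difference 1.
k=2:  x_2 = 723·723+362·38·38 = 1045457,  y_2 = 723·38+38·723 = 54948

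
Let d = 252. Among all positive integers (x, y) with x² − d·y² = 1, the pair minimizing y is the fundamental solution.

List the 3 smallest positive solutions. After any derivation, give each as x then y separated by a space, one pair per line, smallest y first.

√252 = [15; 1,6,1,30, …], period ℓ=4 (even) → k=3
step 0: (15, 1)  from 15·(1,0) + (0,1)
…
step 2: (111, 7)  from 6·(16,1) + (15,1)
step 3: (127, 8)  from 1·(111,7) + (16,1)
(x₁, y₁) = (127, 8);  127² − 252·8² = 1 ✓
(127+8√252)^2 = 32257 + 2032√252
(127+8√252)^3 = 8193151 + 516120√252

127 8
32257 2032
8193151 516120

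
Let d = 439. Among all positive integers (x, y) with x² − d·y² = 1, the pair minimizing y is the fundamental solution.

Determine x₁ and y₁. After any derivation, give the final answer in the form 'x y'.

440 21

√439 → a₀=20, period (1,19,1,40); ℓ=4 even so k=3
step 0: (20, 1)  from 20·(1,0) + (0,1)
…
step 2: (419, 20)  from 19·(21,1) + (20,1)
step 3: (440, 21)  from 1·(419,20) + (21,1)
fundamental: x₁=440, y₁=21  (since 193600 − 439·441 = 1)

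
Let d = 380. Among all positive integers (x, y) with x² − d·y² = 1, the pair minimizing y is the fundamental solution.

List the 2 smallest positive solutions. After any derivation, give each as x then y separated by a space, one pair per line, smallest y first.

39 2
3041 156

[19; 2,38] for √380; ℓ=2 ⇒ convergent index 1
k=0  a_k=19  p_k/q_k = 19/1
k=1  a_k=2  p_k/q_k = 39/2
→ (39, 2).  Check: 39²=1521, 380·2²=1520, difference 1.
(39+2√380)^2 = 3041 + 156√380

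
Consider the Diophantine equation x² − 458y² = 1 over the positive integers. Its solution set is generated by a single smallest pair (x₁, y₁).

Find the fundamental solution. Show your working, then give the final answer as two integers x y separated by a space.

√458 = [21; 2,2,42, …], period ℓ=3 (odd) → k=5
i=0: a=21 ⇒ p=21, q=1
…
i=4: a=2 ⇒ p=9181, q=429
i=5: a=2 ⇒ p=22899, q=1070
fundamental: x₁=22899, y₁=1070  (since 524364201 − 458·1144900 = 1)

22899 1070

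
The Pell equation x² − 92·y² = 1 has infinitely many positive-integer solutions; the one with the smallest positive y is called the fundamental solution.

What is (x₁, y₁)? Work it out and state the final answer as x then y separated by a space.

[9; 1,1,2,4,2,1,1,18] for √92; ℓ=8 ⇒ convergent index 7
step 0: (9, 1)  from 9·(1,0) + (0,1)
step 1: (10, 1)  from 1·(9,1) + (1,0)
…
step 3: (48, 5)  from 2·(19,2) + (10,1)
step 4: (211, 22)  from 4·(48,5) + (19,2)
…
step 6: (681, 71)  from 1·(470,49) + (211,22)
step 7: (1151, 120)  from 1·(681,71) + (470,49)
→ (1151, 120).  Check: 1151²=1324801, 92·120²=1324800, difference 1.

1151 120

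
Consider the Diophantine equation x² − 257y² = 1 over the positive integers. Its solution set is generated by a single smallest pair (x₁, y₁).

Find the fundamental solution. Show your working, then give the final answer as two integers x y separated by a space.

[16; 32] for √257; ℓ=1 ⇒ convergent index 1
step 0: (16, 1)  from 16·(1,0) + (0,1)
step 1: (513, 32)  from 32·(16,1) + (1,0)
→ (513, 32).  Check: 513²=263169, 257·32²=263168, difference 1.

513 32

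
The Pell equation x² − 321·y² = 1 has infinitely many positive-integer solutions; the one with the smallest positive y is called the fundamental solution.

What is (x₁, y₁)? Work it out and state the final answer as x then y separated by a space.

215 12

√321 → a₀=17, period (1,10,1,34); ℓ=4 even so k=3
a_0=17:  p_0=17·1+0=17,  q_0=17·0+1=1
a_1=1:  p_1=1·17+1=18,  q_1=1·1+0=1
a_2=10:  p_2=10·18+17=197,  q_2=10·1+1=11
a_3=1:  p_3=1·197+18=215,  q_3=1·11+1=12
(x₁, y₁) = (215, 12);  215² − 321·12² = 1 ✓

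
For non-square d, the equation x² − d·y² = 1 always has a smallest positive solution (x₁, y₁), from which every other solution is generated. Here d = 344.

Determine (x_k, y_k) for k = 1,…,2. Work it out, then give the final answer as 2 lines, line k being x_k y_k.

10405 561
216528049 11674410

d=344: √d = [18; 1,1,4,1,3,1,4,1,1,36] (ℓ=10, even), read p_9/q_9
k=0  a_k=18  p_k/q_k = 18/1
k=1  a_k=1  p_k/q_k = 19/1
…
k=5  a_k=3  p_k/q_k = 779/42
k=6  a_k=1  p_k/q_k = 983/53
k=7  a_k=4  p_k/q_k = 4711/254
k=8  a_k=1  p_k/q_k = 5694/307
k=9  a_k=1  p_k/q_k = 10405/561
(x₁, y₁) = (10405, 561);  10405² − 344·561² = 1 ✓
(10405+561√344)^2 = 216528049 + 11674410√344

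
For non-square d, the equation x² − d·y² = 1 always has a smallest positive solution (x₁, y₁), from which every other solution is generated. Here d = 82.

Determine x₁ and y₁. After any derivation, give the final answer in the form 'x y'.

163 18

√82 → a₀=9, period (18); ℓ=1 odd so k=1
a_0=9:  p_0=9·1+0=9,  q_0=9·0+1=1
a_1=18:  p_1=18·9+1=163,  q_1=18·1+0=18
→ (163, 18).  Check: 163²=26569, 82·18²=26568, difference 1.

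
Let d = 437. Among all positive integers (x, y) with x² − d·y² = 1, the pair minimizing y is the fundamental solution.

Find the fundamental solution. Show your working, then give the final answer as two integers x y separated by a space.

[20; 1,9,2,9,1,40] for √437; ℓ=6 ⇒ convergent index 5
step 0: (20, 1)  from 20·(1,0) + (0,1)
…
step 3: (439, 21)  from 2·(209,10) + (21,1)
step 4: (4160, 199)  from 9·(439,21) + (209,10)
step 5: (4599, 220)  from 1·(4160,199) + (439,21)
→ (4599, 220).  Check: 4599²=21150801, 437·220²=21150800, difference 1.

4599 220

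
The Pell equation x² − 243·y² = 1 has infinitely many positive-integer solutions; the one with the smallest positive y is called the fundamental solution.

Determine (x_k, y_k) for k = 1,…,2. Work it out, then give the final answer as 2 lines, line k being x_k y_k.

√243 → a₀=15, period (1,1,2,3,15,3,2,1,1,30); ℓ=10 even so k=9
step 0: (15, 1)  from 15·(1,0) + (0,1)
step 1: (16, 1)  from 1·(15,1) + (1,0)
…
step 4: (265, 17)  from 3·(78,5) + (31,2)
…
step 6: (12424, 797)  from 3·(4053,260) + (265,17)
step 7: (28901, 1854)  from 2·(12424,797) + (4053,260)
step 8: (41325, 2651)  from 1·(28901,1854) + (12424,797)
step 9: (70226, 4505)  from 1·(41325,2651) + (28901,1854)
→ (70226, 4505).  Check: 70226²=4931691076, 243·4505²=4931691075, difference 1.
(70226+4505√243)^2 = 9863382151 + 632736260√243

70226 4505
9863382151 632736260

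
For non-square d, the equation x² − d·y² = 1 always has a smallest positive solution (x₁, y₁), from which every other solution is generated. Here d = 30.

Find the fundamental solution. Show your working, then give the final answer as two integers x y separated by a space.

11 2

√30 → a₀=5, period (2,10); ℓ=2 even so k=1
a_0=5:  p_0=5·1+0=5,  q_0=5·0+1=1
a_1=2:  p_1=2·5+1=11,  q_1=2·1+0=2
(x₁, y₁) = (11, 2);  11² − 30·2² = 1 ✓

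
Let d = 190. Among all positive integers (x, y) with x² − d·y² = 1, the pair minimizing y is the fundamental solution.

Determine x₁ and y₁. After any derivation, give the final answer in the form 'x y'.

d=190: √d = [13; 1,3,1,1,1,…,3,1,26] (ℓ=14, even), read p_13/q_13
i=0: a=13 ⇒ p=13, q=1
i=1: a=1 ⇒ p=14, q=1
i=2: a=3 ⇒ p=55, q=4
…
i=4: a=1 ⇒ p=124, q=9
i=5: a=1 ⇒ p=193, q=14
…
i=9: a=1 ⇒ p=4149, q=301
…
i=12: a=3 ⇒ p=40787, q=2959
i=13: a=1 ⇒ p=52021, q=3774
→ (52021, 3774).  Check: 52021²=2706184441, 190·3774²=2706184440, difference 1.

52021 3774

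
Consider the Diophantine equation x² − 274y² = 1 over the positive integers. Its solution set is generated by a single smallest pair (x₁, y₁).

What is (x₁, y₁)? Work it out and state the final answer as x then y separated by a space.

3959299 239190

d=274: √d = [16; 1,1,4,4,1,1,32] (ℓ=7, odd), read p_13/q_13
a_0=16:  p_0=16·1+0=16,  q_0=16·0+1=1
…
a_2=1:  p_2=1·17+16=33,  q_2=1·1+1=2
a_3=4:  p_3=4·33+17=149,  q_3=4·2+1=9
…
a_8=1:  p_8=1·45802+1407=47209,  q_8=1·2767+85=2852
…
a_12=1:  p_12=1·1770023+419253=2189276,  q_12=1·106931+25328=132259
a_13=1:  p_13=1·2189276+1770023=3959299,  q_13=1·132259+106931=239190
fundamental: x₁=3959299, y₁=239190  (since 15676048571401 − 274·57211856100 = 1)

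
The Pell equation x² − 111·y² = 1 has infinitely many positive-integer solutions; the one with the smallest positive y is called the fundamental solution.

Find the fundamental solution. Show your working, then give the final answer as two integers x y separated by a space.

√111 = [10; 1,1,6,1,1,20, …], period ℓ=6 (even) → k=5
k=0  a_k=10  p_k/q_k = 10/1
…
k=3  a_k=6  p_k/q_k = 137/13
k=4  a_k=1  p_k/q_k = 158/15
k=5  a_k=1  p_k/q_k = 295/28
fundamental: x₁=295, y₁=28  (since 87025 − 111·784 = 1)

295 28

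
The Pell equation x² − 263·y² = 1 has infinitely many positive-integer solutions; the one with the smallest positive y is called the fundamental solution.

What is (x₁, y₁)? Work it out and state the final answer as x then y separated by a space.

139128 8579

√263 = [16; 4,1,1,1,1,15,1,1,1,1,4,32, …], period ℓ=12 (even) → k=11
i=0: a=16 ⇒ p=16, q=1
i=1: a=4 ⇒ p=65, q=4
i=2: a=1 ⇒ p=81, q=5
i=3: a=1 ⇒ p=146, q=9
i=4: a=1 ⇒ p=227, q=14
i=5: a=1 ⇒ p=373, q=23
i=6: a=15 ⇒ p=5822, q=359
i=7: a=1 ⇒ p=6195, q=382
…
i=9: a=1 ⇒ p=18212, q=1123
i=10: a=1 ⇒ p=30229, q=1864
i=11: a=4 ⇒ p=139128, q=8579
(x₁, y₁) = (139128, 8579);  139128² − 263·8579² = 1 ✓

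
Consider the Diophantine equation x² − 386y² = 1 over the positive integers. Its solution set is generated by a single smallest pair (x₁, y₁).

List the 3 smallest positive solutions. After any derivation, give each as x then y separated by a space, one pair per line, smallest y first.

√386 → a₀=19, period (1,1,1,4,1,18,1,4,1,1,1,38); ℓ=12 even so k=11
a_0=19:  p_0=19·1+0=19,  q_0=19·0+1=1
…
a_3=1:  p_3=1·39+20=59,  q_3=1·2+1=3
…
a_5=1:  p_5=1·275+59=334,  q_5=1·14+3=17
a_6=18:  p_6=18·334+275=6287,  q_6=18·17+14=320
…
a_8=4:  p_8=4·6621+6287=32771,  q_8=4·337+320=1668
a_9=1:  p_9=1·32771+6621=39392,  q_9=1·1668+337=2005
a_10=1:  p_10=1·39392+32771=72163,  q_10=1·2005+1668=3673
a_11=1:  p_11=1·72163+39392=111555,  q_11=1·3673+2005=5678
fundamental: x₁=111555, y₁=5678  (since 12444518025 − 386·32239684 = 1)
k=2:  x_2 = 111555·111555+386·5678·5678 = 24889036049,  y_2 = 111555·5678+5678·111555 = 1266818580
k=3:  x_3 = 111555·24889036049+386·5678·1266818580 = 5552992832780835,  y_3 = 111555·1266818580+5678·24889036049 = 282639893378122

111555 5678
24889036049 1266818580
5552992832780835 282639893378122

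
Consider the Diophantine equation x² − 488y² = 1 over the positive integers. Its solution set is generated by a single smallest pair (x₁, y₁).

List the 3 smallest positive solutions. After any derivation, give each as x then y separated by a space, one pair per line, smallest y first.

√488 = [22; 11,44, …], period ℓ=2 (even) → k=1
k=0  a_k=22  p_k/q_k = 22/1
k=1  a_k=11  p_k/q_k = 243/11
(x₁, y₁) = (243, 11);  243² − 488·11² = 1 ✓
(x_2, y_2) = (243·243 + 488·11·11, 243·11 + 11·243) = (118097, 5346)
(x_3, y_3) = (243·118097 + 488·11·5346, 243·5346 + 11·118097) = (57394899, 2598145)

243 11
118097 5346
57394899 2598145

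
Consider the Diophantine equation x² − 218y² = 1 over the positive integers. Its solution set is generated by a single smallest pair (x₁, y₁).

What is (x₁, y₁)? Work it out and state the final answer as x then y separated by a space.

126003 8534

√218 = [14; 1,3,3,1,28, …], period ℓ=5 (odd) → k=9
i=0: a=14 ⇒ p=14, q=1
i=1: a=1 ⇒ p=15, q=1
i=2: a=3 ⇒ p=59, q=4
i=3: a=3 ⇒ p=192, q=13
i=4: a=1 ⇒ p=251, q=17
i=5: a=28 ⇒ p=7220, q=489
i=6: a=1 ⇒ p=7471, q=506
i=7: a=3 ⇒ p=29633, q=2007
i=8: a=3 ⇒ p=96370, q=6527
i=9: a=1 ⇒ p=126003, q=8534
(x₁, y₁) = (126003, 8534);  126003² − 218·8534² = 1 ✓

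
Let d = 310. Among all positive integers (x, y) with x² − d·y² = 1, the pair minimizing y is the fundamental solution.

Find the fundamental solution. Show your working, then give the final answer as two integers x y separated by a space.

[17; 1,1,1,1,5,…,1,1,34] for √310; ℓ=16 ⇒ convergent index 15
a_0=17:  p_0=17·1+0=17,  q_0=17·0+1=1
…
a_14=1:  p_14=1·333702+181315=515017,  q_14=1·18953+10298=29251
a_15=1:  p_15=1·515017+333702=848719,  q_15=1·29251+18953=48204
fundamental: x₁=848719, y₁=48204  (since 720323940961 − 310·2323625616 = 1)

848719 48204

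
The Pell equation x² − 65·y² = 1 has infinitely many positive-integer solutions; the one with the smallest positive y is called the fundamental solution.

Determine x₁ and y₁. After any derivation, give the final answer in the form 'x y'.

d=65: √d = [8; 16] (ℓ=1, odd), read p_1/q_1
step 0: (8, 1)  from 8·(1,0) + (0,1)
step 1: (129, 16)  from 16·(8,1) + (1,0)
fundamental: x₁=129, y₁=16  (since 16641 − 65·256 = 1)

129 16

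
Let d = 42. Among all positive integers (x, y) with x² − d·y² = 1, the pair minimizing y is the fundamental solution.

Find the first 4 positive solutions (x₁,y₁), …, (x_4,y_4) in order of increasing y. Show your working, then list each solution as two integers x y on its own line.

d=42: √d = [6; 2,12] (ℓ=2, even), read p_1/q_1
a_0=6:  p_0=6·1+0=6,  q_0=6·0+1=1
a_1=2:  p_1=2·6+1=13,  q_1=2·1+0=2
→ (13, 2).  Check: 13²=169, 42·2²=168, difference 1.
n=2: (13,2)∘(13,2) = (13·13+42·2·2, 13·2+2·13) = (337,52)
n=3: (337,52)∘(13,2) = (13·337+42·2·52, 13·52+2·337) = (8749,1350)
n=4: (8749,1350)∘(13,2) = (13·8749+42·2·1350, 13·1350+2·8749) = (227137,35048)

13 2
337 52
8749 1350
227137 35048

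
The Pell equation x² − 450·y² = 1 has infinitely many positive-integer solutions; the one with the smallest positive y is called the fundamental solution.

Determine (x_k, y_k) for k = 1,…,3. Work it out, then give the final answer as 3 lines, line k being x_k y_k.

[21; 4,1,2,4,2,1,4,42] for √450; ℓ=8 ⇒ convergent index 7
step 0: (21, 1)  from 21·(1,0) + (0,1)
…
step 2: (106, 5)  from 1·(85,4) + (21,1)
step 3: (297, 14)  from 2·(106,5) + (85,4)
…
step 5: (2885, 136)  from 2·(1294,61) + (297,14)
step 6: (4179, 197)  from 1·(2885,136) + (1294,61)
step 7: (19601, 924)  from 4·(4179,197) + (2885,136)
fundamental: x₁=19601, y₁=924  (since 384199201 − 450·853776 = 1)
(x_2, y_2) = (19601·19601 + 450·924·924, 19601·924 + 924·19601) = (768398401, 36222648)
(x_3, y_3) = (19601·768398401 + 450·924·36222648, 19601·36222648 + 924·768398401) = (30122754096401, 1420000245972)

19601 924
768398401 36222648
30122754096401 1420000245972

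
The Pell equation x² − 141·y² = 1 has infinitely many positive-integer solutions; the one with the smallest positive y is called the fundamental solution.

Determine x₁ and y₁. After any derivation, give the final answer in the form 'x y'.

[11; 1,6,1,22] for √141; ℓ=4 ⇒ convergent index 3
a_0=11:  p_0=11·1+0=11,  q_0=11·0+1=1
a_1=1:  p_1=1·11+1=12,  q_1=1·1+0=1
a_2=6:  p_2=6·12+11=83,  q_2=6·1+1=7
a_3=1:  p_3=1·83+12=95,  q_3=1·7+1=8
(x₁, y₁) = (95, 8);  95² − 141·8² = 1 ✓

95 8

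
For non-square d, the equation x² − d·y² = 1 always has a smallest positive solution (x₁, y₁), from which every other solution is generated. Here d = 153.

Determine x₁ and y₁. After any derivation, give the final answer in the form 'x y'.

2177 176

[12; 2,1,2,2,2,1,2,24] for √153; ℓ=8 ⇒ convergent index 7
step 0: (12, 1)  from 12·(1,0) + (0,1)
…
step 6: (804, 65)  from 1·(569,46) + (235,19)
step 7: (2177, 176)  from 2·(804,65) + (569,46)
(x₁, y₁) = (2177, 176);  2177² − 153·176² = 1 ✓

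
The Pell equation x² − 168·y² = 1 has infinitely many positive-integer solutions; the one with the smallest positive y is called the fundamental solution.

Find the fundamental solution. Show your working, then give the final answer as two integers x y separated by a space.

13 1

√168 → a₀=12, period (1,24); ℓ=2 even so k=1
a_0=12:  p_0=12·1+0=12,  q_0=12·0+1=1
a_1=1:  p_1=1·12+1=13,  q_1=1·1+0=1
→ (13, 1).  Check: 13²=169, 168·1²=168, difference 1.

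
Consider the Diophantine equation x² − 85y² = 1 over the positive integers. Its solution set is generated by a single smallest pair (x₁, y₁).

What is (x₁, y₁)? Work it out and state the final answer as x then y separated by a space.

285769 30996

√85 = [9; 4,1,1,4,18, …], period ℓ=5 (odd) → k=9
k=0  a_k=9  p_k/q_k = 9/1
k=1  a_k=4  p_k/q_k = 37/4
k=2  a_k=1  p_k/q_k = 46/5
k=3  a_k=1  p_k/q_k = 83/9
k=4  a_k=4  p_k/q_k = 378/41
k=5  a_k=18  p_k/q_k = 6887/747
…
k=8  a_k=1  p_k/q_k = 62739/6805
k=9  a_k=4  p_k/q_k = 285769/30996
→ (285769, 30996).  Check: 285769²=81663921361, 85·30996²=81663921360, difference 1.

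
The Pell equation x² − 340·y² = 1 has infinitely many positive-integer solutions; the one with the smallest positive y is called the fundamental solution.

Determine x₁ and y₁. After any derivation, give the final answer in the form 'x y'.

√340 → a₀=18, period (2,3,1,1,1,…,3,2,36); ℓ=14 even so k=13
i=0: a=18 ⇒ p=18, q=1
i=1: a=2 ⇒ p=37, q=2
i=2: a=3 ⇒ p=129, q=7
i=3: a=1 ⇒ p=166, q=9
…
i=7: a=8 ⇒ p=6509, q=353
i=8: a=1 ⇒ p=7265, q=394
i=9: a=1 ⇒ p=13774, q=747
i=10: a=1 ⇒ p=21039, q=1141
…
i=12: a=3 ⇒ p=125478, q=6805
i=13: a=2 ⇒ p=285769, q=15498
fundamental: x₁=285769, y₁=15498  (since 81663921361 − 340·240188004 = 1)

285769 15498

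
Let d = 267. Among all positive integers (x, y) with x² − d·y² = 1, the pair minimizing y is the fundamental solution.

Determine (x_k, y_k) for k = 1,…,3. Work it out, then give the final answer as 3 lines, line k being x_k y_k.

2402 147
11539207 706188
55434348026 3392527005

√267 = [16; 2,1,15,1,2,32, …], period ℓ=6 (even) → k=5
step 0: (16, 1)  from 16·(1,0) + (0,1)
…
step 2: (49, 3)  from 1·(33,2) + (16,1)
step 3: (768, 47)  from 15·(49,3) + (33,2)
step 4: (817, 50)  from 1·(768,47) + (49,3)
step 5: (2402, 147)  from 2·(817,50) + (768,47)
→ (2402, 147).  Check: 2402²=5769604, 267·147²=5769603, difference 1.
k=2:  x_2 = 2402·2402+267·147·147 = 11539207,  y_2 = 2402·147+147·2402 = 706188
k=3:  x_3 = 2402·11539207+267·147·706188 = 55434348026,  y_3 = 2402·706188+147·11539207 = 3392527005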